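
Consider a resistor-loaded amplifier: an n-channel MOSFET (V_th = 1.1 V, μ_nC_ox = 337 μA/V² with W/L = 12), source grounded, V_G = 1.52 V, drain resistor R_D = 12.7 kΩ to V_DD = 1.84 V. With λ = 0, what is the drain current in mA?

I_D = 0.138 mA

V_GS = V_G = 1.52 V, so V_ov = 1.52 − 1.1 = 0.42 V.
k_n = μ_nC_ox · (W/L) = 4.044 mA/V².
Assume saturation: I_D = ½ k_n V_ov² = 0.5 × 4.044 × 0.42² = 0.357 mA, giving V_DS = V_DD − I_D R_D = 1.84 − 0.357 × 12.7 = -2.69 V.
But -2.69 V < V_ov = 0.42 V, so the device is actually in triode.
In triode I_D = k_n[V_ov V_DS − ½ V_DS²] and I_D = (V_DD − V_DS)/R_D. Equating: 25.7 V_DS² − 22.57 V_DS + 1.84 = 0, giving V_DS = 0.0909 V (the root below V_ov).
I_D = (1.84 − 0.0909) / 12.7 = 0.138 mA.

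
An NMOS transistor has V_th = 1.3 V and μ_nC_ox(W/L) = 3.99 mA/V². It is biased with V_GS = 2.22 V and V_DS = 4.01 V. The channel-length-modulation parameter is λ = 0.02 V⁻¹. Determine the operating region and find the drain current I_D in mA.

V_ov = V_GS − V_th = 2.22 − 1.3 = 0.92 V.
Since V_DS = 4.01 V ≥ V_ov = 0.92 V, the device is in saturation.
I_D = ½ k_n V_ov² (1 + λ V_DS) = 0.5 × 3.99 × 0.92² × (1 + 0.02 × 4.01) = 1.82 mA.

Saturation; I_D = 1.82 mA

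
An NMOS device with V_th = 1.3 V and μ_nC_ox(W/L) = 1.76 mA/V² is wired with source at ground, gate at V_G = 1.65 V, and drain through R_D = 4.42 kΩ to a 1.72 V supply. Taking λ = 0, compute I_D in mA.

V_GS = V_G = 1.65 V, so V_ov = 1.65 − 1.3 = 0.35 V.
Assume saturation: I_D = ½ k_n V_ov² = 0.5 × 1.76 × 0.35² = 0.108 mA, giving V_DS = V_DD − I_D R_D = 1.72 − 0.108 × 4.42 = 1.24 V.
V_DS = 1.24 V ≥ V_ov = 0.35 V, confirming saturation.

I_D = 0.108 mA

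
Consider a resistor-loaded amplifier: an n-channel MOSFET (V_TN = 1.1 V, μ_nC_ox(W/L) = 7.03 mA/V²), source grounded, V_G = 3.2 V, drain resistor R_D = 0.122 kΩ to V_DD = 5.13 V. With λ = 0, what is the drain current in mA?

V_GS = V_G = 3.2 V, so V_ov = 3.2 − 1.1 = 2.1 V.
Assume saturation: I_D = ½ k_n V_ov² = 0.5 × 7.03 × 2.1² = 15.5 mA, giving V_DS = V_DD − I_D R_D = 5.13 − 15.5 × 0.122 = 3.24 V.
V_DS = 3.24 V ≥ V_ov = 2.1 V, confirming saturation.

I_D = 15.5 mA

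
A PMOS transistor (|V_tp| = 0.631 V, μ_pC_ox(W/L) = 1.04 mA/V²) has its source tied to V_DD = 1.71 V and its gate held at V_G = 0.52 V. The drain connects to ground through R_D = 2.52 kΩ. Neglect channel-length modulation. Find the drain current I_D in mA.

I_D = 0.162 mA

V_SG = V_DD − V_G = 1.71 − 0.52 = 1.19 V, so V_ov = 1.19 − 0.631 = 0.559 V.
Assume saturation: I_D = ½ k_p V_ov² = 0.5 × 1.04 × 0.559² = 0.162 mA, giving V_SD = V_DD − I_D R_D = 1.71 − 0.162 × 2.52 = 1.3 V.
V_SD = 1.3 V ≥ V_ov = 0.559 V, confirming saturation.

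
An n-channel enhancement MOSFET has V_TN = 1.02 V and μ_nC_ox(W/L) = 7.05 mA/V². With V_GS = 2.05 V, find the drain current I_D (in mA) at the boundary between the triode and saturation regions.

I_D = 3.74 mA

At the boundary V_DS = V_ov = V_GS − V_TN = 2.05 − 1.02 = 1.03 V.
I_D = ½ k_n V_ov² = 0.5 × 7.05 × 1.03² = 3.74 mA.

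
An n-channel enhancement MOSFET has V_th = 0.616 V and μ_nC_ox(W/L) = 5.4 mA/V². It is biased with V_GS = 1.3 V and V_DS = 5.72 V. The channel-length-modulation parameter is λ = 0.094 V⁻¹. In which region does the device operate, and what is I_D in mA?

V_ov = V_GS − V_th = 1.3 − 0.616 = 0.684 V.
Since V_DS = 5.72 V ≥ V_ov = 0.684 V, the device is in saturation.
I_D = ½ k_n V_ov² (1 + λ V_DS) = 0.5 × 5.4 × 0.684² × (1 + 0.094 × 5.72) = 1.94 mA.

Saturation; I_D = 1.94 mA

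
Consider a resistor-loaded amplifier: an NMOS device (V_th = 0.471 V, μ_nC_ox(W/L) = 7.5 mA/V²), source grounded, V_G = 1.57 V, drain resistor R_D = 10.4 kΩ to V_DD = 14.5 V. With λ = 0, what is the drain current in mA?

I_D = 1.38 mA

V_GS = V_G = 1.57 V, so V_ov = 1.57 − 0.471 = 1.1 V.
Assume saturation: I_D = ½ k_n V_ov² = 0.5 × 7.5 × 1.1² = 4.53 mA, giving V_DS = V_DD − I_D R_D = 14.5 − 4.53 × 10.4 = -32.6 V.
But -32.6 V < V_ov = 1.1 V, so the device is actually in triode.
In triode I_D = k_n[V_ov V_DS − ½ V_DS²] and I_D = (V_DD − V_DS)/R_D. Equating: 39 V_DS² − 86.72 V_DS + 14.5 = 0, giving V_DS = 0.182 V (the root below V_ov).
I_D = (14.5 − 0.182) / 10.4 = 1.38 mA.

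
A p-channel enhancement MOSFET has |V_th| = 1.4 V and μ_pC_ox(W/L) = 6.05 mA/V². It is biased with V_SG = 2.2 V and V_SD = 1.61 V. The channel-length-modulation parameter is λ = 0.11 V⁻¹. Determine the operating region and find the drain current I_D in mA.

V_ov = V_SG − |V_th| = 2.2 − 1.4 = 0.8 V.
Since V_SD = 1.61 V ≥ V_ov = 0.8 V, the device is in saturation.
I_D = ½ k_p V_ov² (1 + λ V_SD) = 0.5 × 6.05 × 0.8² × (1 + 0.11 × 1.61) = 2.28 mA.

Saturation; I_D = 2.28 mA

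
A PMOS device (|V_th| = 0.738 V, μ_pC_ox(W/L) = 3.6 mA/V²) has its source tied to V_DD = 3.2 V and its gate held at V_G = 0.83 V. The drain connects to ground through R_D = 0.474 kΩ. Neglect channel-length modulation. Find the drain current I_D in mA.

I_D = 4.35 mA

V_SG = V_DD − V_G = 3.2 − 0.83 = 2.37 V, so V_ov = 2.37 − 0.738 = 1.63 V.
Assume saturation: I_D = ½ k_p V_ov² = 0.5 × 3.6 × 1.63² = 4.79 mA, giving V_SD = V_DD − I_D R_D = 3.2 − 4.79 × 0.474 = 0.928 V.
But 0.928 V < V_ov = 1.63 V, so the device is actually in triode.
In triode I_D = k_p[V_ov V_SD − ½ V_SD²] and I_D = (V_DD − V_SD)/R_D. Equating: 0.853 V_SD² − 3.785 V_SD + 3.2 = 0, giving V_SD = 1.14 V (the root below V_ov).
I_D = (3.2 − 1.14) / 0.474 = 4.35 mA.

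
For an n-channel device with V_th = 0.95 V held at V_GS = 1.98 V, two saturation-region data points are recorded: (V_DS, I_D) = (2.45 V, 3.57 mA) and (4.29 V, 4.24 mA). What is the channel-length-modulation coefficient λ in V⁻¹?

With V_GS fixed, I_D ∝ (1 + λ V_DS) in saturation, so I_D2/I_D1 = (1 + λ V_DS2)/(1 + λ V_DS1).
4.24/3.57 = 1.188 = (1 + 4.29 λ)/(1 + 2.45 λ).
Solving: λ (I_D1 V_DS2 − I_D2 V_DS1) = I_D2 − I_D1, so λ = (4.24 − 3.57) / (3.57 × 4.29 − 4.24 × 2.45) = 0.67 / 4.93 = 0.136 V⁻¹.

λ = 0.136 V⁻¹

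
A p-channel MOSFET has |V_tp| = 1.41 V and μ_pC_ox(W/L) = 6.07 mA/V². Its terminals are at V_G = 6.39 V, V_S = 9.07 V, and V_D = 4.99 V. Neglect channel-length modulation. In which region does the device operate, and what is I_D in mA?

V_SG = V_S − V_G = 9.07 − 6.39 = 2.68 V; V_SD = V_S − V_D = 9.07 − 4.99 = 4.08 V.
V_ov = V_SG − |V_tp| = 2.68 − 1.41 = 1.27 V.
Since V_SD = 4.08 V ≥ V_ov = 1.27 V, the device is in saturation.
I_D = ½ k_p V_ov² = 0.5 × 6.07 × 1.27² = 4.9 mA.

Saturation; I_D = 4.90 mA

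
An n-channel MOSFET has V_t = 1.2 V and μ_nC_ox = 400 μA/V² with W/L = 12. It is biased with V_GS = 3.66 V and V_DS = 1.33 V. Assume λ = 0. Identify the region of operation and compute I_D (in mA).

Triode; I_D = 11.5 mA

k_n = μ_nC_ox · (W/L) = 4.8 mA/V².
V_ov = V_GS − V_t = 3.66 − 1.2 = 2.46 V.
Since V_DS = 1.33 V < V_ov = 2.46 V, the device is in the triode region.
I_D = k_n [V_ov · V_DS − ½ V_DS²] = 4.8 × [2.46 × 1.33 − 0.5 × 1.33²] = 11.5 mA.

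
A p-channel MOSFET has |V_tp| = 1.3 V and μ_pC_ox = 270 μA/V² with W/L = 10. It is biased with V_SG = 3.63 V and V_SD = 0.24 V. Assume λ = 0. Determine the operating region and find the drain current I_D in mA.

Triode; I_D = 1.43 mA

k_p = μ_pC_ox · (W/L) = 2.7 mA/V².
V_ov = V_SG − |V_tp| = 3.63 − 1.3 = 2.33 V.
Since V_SD = 0.24 V < V_ov = 2.33 V, the device is in the triode region.
I_D = k_p [V_ov · V_SD − ½ V_SD²] = 2.7 × [2.33 × 0.24 − 0.5 × 0.24²] = 1.43 mA.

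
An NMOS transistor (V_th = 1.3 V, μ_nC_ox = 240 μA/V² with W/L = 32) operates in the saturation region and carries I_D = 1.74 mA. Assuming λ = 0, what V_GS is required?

V_GS = 1.97 V

k_n = μ_nC_ox · (W/L) = 7.68 mA/V².
In saturation I_D = ½ k_n (V_GS − V_th)², so V_GS − V_th = √(2 I_D / k_n) = √(2 × 1.74 / 7.68) = 0.673 V.
V_GS = 1.3 + 0.673 = 1.97 V.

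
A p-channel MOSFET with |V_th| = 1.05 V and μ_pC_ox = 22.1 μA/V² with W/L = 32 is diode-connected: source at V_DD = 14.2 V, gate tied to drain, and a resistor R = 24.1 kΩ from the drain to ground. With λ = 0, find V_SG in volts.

V_SG = 2.23 V

With gate tied to drain, V_SG = V_SD ≥ V_SG − |V_th|, so the device is in saturation.
k_p = μ_pC_ox · (W/L) = 0.7072 mA/V².
KCL at the drain: ½ k_p (V_SG − |V_th|)² = (V_DD − V_SG)/R.
Let x = V_SG − 1.05. Then 8.52 x² + x − 13.15 = 0, giving x = 1.18 V (positive root), so V_SG = 2.23 V.
I_D = (V_DD − V_SG)/R = (14.2 − 2.23) / 24.1 = 0.496 mA.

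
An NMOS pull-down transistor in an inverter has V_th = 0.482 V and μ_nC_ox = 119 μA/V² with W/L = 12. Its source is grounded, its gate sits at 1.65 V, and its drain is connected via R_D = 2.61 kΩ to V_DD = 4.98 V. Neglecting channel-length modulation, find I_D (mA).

I_D = 0.974 mA

V_GS = V_G = 1.65 V, so V_ov = 1.65 − 0.482 = 1.17 V.
k_n = μ_nC_ox · (W/L) = 1.428 mA/V².
Assume saturation: I_D = ½ k_n V_ov² = 0.5 × 1.428 × 1.17² = 0.974 mA, giving V_DS = V_DD − I_D R_D = 4.98 − 0.974 × 2.61 = 2.44 V.
V_DS = 2.44 V ≥ V_ov = 1.17 V, confirming saturation.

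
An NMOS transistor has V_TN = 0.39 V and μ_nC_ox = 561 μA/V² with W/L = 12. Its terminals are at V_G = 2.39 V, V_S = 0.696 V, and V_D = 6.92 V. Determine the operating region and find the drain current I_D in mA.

V_GS = V_G − V_S = 2.39 − 0.696 = 1.69 V; V_DS = V_D − V_S = 6.92 − 0.696 = 6.22 V.
k_n = μ_nC_ox · (W/L) = 6.732 mA/V².
V_ov = V_GS − V_TN = 1.69 − 0.39 = 1.3 V.
Since V_DS = 6.22 V ≥ V_ov = 1.3 V, the device is in saturation.
I_D = ½ k_n V_ov² = 0.5 × 6.732 × 1.3² = 5.72 mA.

Saturation; I_D = 5.72 mA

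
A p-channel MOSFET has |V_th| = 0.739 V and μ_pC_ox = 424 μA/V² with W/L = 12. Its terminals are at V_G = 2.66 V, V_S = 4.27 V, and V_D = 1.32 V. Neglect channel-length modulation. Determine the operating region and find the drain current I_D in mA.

Saturation; I_D = 1.93 mA

V_SG = V_S − V_G = 4.27 − 2.66 = 1.61 V; V_SD = V_S − V_D = 4.27 − 1.32 = 2.95 V.
k_p = μ_pC_ox · (W/L) = 5.088 mA/V².
V_ov = V_SG − |V_th| = 1.61 − 0.739 = 0.871 V.
Since V_SD = 2.95 V ≥ V_ov = 0.871 V, the device is in saturation.
I_D = ½ k_p V_ov² = 0.5 × 5.088 × 0.871² = 1.93 mA.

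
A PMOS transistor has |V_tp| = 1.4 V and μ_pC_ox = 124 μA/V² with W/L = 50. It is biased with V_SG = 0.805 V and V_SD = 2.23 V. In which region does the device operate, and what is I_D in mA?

V_SG = 0.805 V < |V_tp| = 1.4 V, so the transistor is in cutoff.

Cutoff; I_D = 0 mA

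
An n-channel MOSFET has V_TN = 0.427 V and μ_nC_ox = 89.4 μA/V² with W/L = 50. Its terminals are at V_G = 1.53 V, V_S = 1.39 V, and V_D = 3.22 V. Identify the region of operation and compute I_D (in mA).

V_GS = V_G − V_S = 1.53 − 1.39 = 0.14 V; V_DS = V_D − V_S = 3.22 − 1.39 = 1.83 V.
V_GS = 0.14 V < V_TN = 0.427 V, so the transistor is in cutoff.

Cutoff; I_D = 0 mA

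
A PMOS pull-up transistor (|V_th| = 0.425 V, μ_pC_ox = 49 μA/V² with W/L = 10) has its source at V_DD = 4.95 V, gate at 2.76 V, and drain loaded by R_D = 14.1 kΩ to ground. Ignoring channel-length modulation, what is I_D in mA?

I_D = 0.321 mA

V_SG = V_DD − V_G = 4.95 − 2.76 = 2.19 V, so V_ov = 2.19 − 0.425 = 1.77 V.
k_p = μ_pC_ox · (W/L) = 0.49 mA/V².
Assume saturation: I_D = ½ k_p V_ov² = 0.5 × 0.49 × 1.77² = 0.763 mA, giving V_SD = V_DD − I_D R_D = 4.95 − 0.763 × 14.1 = -5.81 V.
But -5.81 V < V_ov = 1.77 V, so the device is actually in triode.
In triode I_D = k_p[V_ov V_SD − ½ V_SD²] and I_D = (V_DD − V_SD)/R_D. Equating: 3.45 V_SD² − 13.19 V_SD + 4.95 = 0, giving V_SD = 0.422 V (the root below V_ov).
I_D = (4.95 − 0.422) / 14.1 = 0.321 mA.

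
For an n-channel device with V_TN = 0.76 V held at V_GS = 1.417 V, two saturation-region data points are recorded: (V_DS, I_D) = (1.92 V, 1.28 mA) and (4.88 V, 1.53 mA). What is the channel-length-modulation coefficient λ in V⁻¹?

λ = 0.0756 V⁻¹

With V_GS fixed, I_D ∝ (1 + λ V_DS) in saturation, so I_D2/I_D1 = (1 + λ V_DS2)/(1 + λ V_DS1).
1.53/1.28 = 1.195 = (1 + 4.88 λ)/(1 + 1.92 λ).
Solving: λ (I_D1 V_DS2 − I_D2 V_DS1) = I_D2 − I_D1, so λ = (1.53 − 1.28) / (1.28 × 4.88 − 1.53 × 1.92) = 0.25 / 3.31 = 0.0756 V⁻¹.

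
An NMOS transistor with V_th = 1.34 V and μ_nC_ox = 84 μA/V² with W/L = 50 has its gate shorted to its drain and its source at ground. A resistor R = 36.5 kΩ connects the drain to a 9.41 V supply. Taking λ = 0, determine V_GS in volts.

V_GS = 1.66 V

With gate tied to drain, V_GS = V_DS ≥ V_GS − V_th, so the device is in saturation.
k_n = μ_nC_ox · (W/L) = 4.2 mA/V².
KCL at the drain: ½ k_n (V_GS − V_th)² = (V_DD − V_GS)/R.
Let x = V_GS − 1.34. Then 76.7 x² + x − 8.07 = 0, giving x = 0.318 V (positive root), so V_GS = 1.66 V.
I_D = (V_DD − V_GS)/R = (9.41 − 1.66) / 36.5 = 0.212 mA.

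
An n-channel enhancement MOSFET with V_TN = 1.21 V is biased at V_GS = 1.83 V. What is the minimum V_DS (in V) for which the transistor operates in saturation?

The boundary between triode and saturation is V_DS = V_GS − V_TN = V_ov.
V_ov = 1.83 − 1.21 = 0.62 V.

V_DS,sat = 0.620 V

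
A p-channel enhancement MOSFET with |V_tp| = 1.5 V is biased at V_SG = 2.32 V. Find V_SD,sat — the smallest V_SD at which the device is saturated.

The boundary between triode and saturation is V_SD = V_SG − |V_tp| = V_ov.
V_ov = 2.32 − 1.5 = 0.82 V.

V_SD,sat = 0.820 V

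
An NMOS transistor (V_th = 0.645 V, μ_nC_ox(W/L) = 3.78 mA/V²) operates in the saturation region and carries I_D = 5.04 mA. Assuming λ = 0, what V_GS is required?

V_GS = 2.28 V

In saturation I_D = ½ k_n (V_GS − V_th)², so V_GS − V_th = √(2 I_D / k_n) = √(2 × 5.04 / 3.78) = 1.63 V.
V_GS = 0.645 + 1.63 = 2.28 V.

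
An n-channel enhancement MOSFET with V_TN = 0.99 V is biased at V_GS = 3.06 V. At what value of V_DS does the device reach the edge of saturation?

The boundary between triode and saturation is V_DS = V_GS − V_TN = V_ov.
V_ov = 3.06 − 0.99 = 2.07 V.

V_DS,sat = 2.07 V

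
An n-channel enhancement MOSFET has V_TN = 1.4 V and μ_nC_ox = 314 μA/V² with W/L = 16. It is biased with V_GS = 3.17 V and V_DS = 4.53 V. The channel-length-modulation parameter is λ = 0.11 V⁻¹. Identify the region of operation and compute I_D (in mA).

k_n = μ_nC_ox · (W/L) = 5.024 mA/V².
V_ov = V_GS − V_TN = 3.17 − 1.4 = 1.77 V.
Since V_DS = 4.53 V ≥ V_ov = 1.77 V, the device is in saturation.
I_D = ½ k_n V_ov² (1 + λ V_DS) = 0.5 × 5.024 × 1.77² × (1 + 0.11 × 4.53) = 11.8 mA.

Saturation; I_D = 11.8 mA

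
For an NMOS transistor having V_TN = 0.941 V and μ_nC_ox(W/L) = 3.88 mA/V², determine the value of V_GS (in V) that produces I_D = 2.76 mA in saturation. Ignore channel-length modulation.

V_GS = 2.13 V

In saturation I_D = ½ k_n (V_GS − V_TN)², so V_GS − V_TN = √(2 I_D / k_n) = √(2 × 2.76 / 3.88) = 1.19 V.
V_GS = 0.941 + 1.19 = 2.13 V.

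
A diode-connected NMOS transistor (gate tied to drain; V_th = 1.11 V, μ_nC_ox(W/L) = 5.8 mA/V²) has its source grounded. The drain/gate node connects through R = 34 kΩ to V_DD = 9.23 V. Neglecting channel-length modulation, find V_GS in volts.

With gate tied to drain, V_GS = V_DS ≥ V_GS − V_th, so the device is in saturation.
KCL at the drain: ½ k_n (V_GS − V_th)² = (V_DD − V_GS)/R.
Let x = V_GS − 1.11. Then 98.6 x² + x − 8.12 = 0, giving x = 0.282 V (positive root), so V_GS = 1.39 V.
I_D = (V_DD − V_GS)/R = (9.23 − 1.39) / 34 = 0.231 mA.

V_GS = 1.39 V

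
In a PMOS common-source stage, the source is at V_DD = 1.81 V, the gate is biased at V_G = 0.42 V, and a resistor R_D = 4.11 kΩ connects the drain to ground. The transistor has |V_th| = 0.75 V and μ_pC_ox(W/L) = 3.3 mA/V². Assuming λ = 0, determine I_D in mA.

V_SG = V_DD − V_G = 1.81 − 0.42 = 1.39 V, so V_ov = 1.39 − 0.75 = 0.64 V.
Assume saturation: I_D = ½ k_p V_ov² = 0.5 × 3.3 × 0.64² = 0.676 mA, giving V_SD = V_DD − I_D R_D = 1.81 − 0.676 × 4.11 = -0.968 V.
But -0.968 V < V_ov = 0.64 V, so the device is actually in triode.
In triode I_D = k_p[V_ov V_SD − ½ V_SD²] and I_D = (V_DD − V_SD)/R_D. Equating: 6.78 V_SD² − 9.68 V_SD + 1.81 = 0, giving V_SD = 0.221 V (the root below V_ov).
I_D = (1.81 − 0.221) / 4.11 = 0.387 mA.

I_D = 0.387 mA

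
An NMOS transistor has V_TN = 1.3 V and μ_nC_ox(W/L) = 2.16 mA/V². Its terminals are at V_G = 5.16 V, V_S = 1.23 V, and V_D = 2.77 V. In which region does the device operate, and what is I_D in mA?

Triode; I_D = 6.19 mA

V_GS = V_G − V_S = 5.16 − 1.23 = 3.93 V; V_DS = V_D − V_S = 2.77 − 1.23 = 1.54 V.
V_ov = V_GS − V_TN = 3.93 − 1.3 = 2.63 V.
Since V_DS = 1.54 V < V_ov = 2.63 V, the device is in the triode region.
I_D = k_n [V_ov · V_DS − ½ V_DS²] = 2.16 × [2.63 × 1.54 − 0.5 × 1.54²] = 6.19 mA.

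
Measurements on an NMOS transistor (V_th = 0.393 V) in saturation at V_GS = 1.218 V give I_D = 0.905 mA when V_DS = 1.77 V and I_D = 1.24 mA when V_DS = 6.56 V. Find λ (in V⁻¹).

With V_GS fixed, I_D ∝ (1 + λ V_DS) in saturation, so I_D2/I_D1 = (1 + λ V_DS2)/(1 + λ V_DS1).
1.24/0.905 = 1.37 = (1 + 6.56 λ)/(1 + 1.77 λ).
Solving: λ (I_D1 V_DS2 − I_D2 V_DS1) = I_D2 − I_D1, so λ = (1.24 − 0.905) / (0.905 × 6.56 − 1.24 × 1.77) = 0.335 / 3.74 = 0.0895 V⁻¹.

λ = 0.0895 V⁻¹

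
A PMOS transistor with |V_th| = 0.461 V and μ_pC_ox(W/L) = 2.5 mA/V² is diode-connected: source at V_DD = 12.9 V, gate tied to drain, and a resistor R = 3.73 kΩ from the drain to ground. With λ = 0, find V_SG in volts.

V_SG = 1.99 V

With gate tied to drain, V_SG = V_SD ≥ V_SG − |V_th|, so the device is in saturation.
KCL at the drain: ½ k_p (V_SG − |V_th|)² = (V_DD − V_SG)/R.
Let x = V_SG − 0.461. Then 4.66 x² + x − 12.44 = 0, giving x = 1.53 V (positive root), so V_SG = 1.99 V.
I_D = (V_DD − V_SG)/R = (12.9 − 1.99) / 3.73 = 2.92 mA.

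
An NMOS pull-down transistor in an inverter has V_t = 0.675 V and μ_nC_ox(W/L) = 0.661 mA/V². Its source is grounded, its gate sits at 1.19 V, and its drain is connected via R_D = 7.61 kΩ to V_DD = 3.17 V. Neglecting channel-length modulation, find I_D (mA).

I_D = 0.0877 mA

V_GS = V_G = 1.19 V, so V_ov = 1.19 − 0.675 = 0.515 V.
Assume saturation: I_D = ½ k_n V_ov² = 0.5 × 0.661 × 0.515² = 0.0877 mA, giving V_DS = V_DD − I_D R_D = 3.17 − 0.0877 × 7.61 = 2.5 V.
V_DS = 2.5 V ≥ V_ov = 0.515 V, confirming saturation.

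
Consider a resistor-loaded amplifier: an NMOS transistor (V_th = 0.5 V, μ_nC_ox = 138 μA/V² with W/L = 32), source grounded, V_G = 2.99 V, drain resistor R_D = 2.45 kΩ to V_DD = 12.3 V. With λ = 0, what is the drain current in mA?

I_D = 4.82 mA

V_GS = V_G = 2.99 V, so V_ov = 2.99 − 0.5 = 2.49 V.
k_n = μ_nC_ox · (W/L) = 4.416 mA/V².
Assume saturation: I_D = ½ k_n V_ov² = 0.5 × 4.416 × 2.49² = 13.7 mA, giving V_DS = V_DD − I_D R_D = 12.3 − 13.7 × 2.45 = -21.2 V.
But -21.2 V < V_ov = 2.49 V, so the device is actually in triode.
In triode I_D = k_n[V_ov V_DS − ½ V_DS²] and I_D = (V_DD − V_DS)/R_D. Equating: 5.41 V_DS² − 27.94 V_DS + 12.3 = 0, giving V_DS = 0.486 V (the root below V_ov).
I_D = (12.3 − 0.486) / 2.45 = 4.82 mA.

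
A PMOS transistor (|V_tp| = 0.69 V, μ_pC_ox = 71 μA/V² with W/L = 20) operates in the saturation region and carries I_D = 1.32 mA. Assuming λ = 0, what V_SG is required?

V_SG = 2.05 V

k_p = μ_pC_ox · (W/L) = 1.42 mA/V².
In saturation I_D = ½ k_p (V_SG − |V_tp|)², so V_SG − |V_tp| = √(2 I_D / k_p) = √(2 × 1.32 / 1.42) = 1.36 V.
V_SG = 0.69 + 1.36 = 2.05 V.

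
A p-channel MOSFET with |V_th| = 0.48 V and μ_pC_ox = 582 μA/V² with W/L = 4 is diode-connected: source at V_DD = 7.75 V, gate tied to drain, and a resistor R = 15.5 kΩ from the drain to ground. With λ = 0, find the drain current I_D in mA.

I_D = 0.430 mA

With gate tied to drain, V_SG = V_SD ≥ V_SG − |V_th|, so the device is in saturation.
k_p = μ_pC_ox · (W/L) = 2.328 mA/V².
KCL at the drain: ½ k_p (V_SG − |V_th|)² = (V_DD − V_SG)/R.
Let x = V_SG − 0.48. Then 18 x² + x − 7.27 = 0, giving x = 0.608 V (positive root), so V_SG = 1.09 V.
I_D = (V_DD − V_SG)/R = (7.75 − 1.09) / 15.5 = 0.43 mA.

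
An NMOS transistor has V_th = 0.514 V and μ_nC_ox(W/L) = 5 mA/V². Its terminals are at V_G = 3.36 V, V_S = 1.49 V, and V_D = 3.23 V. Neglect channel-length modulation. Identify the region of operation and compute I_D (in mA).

Saturation; I_D = 4.60 mA

V_GS = V_G − V_S = 3.36 − 1.49 = 1.87 V; V_DS = V_D − V_S = 3.23 − 1.49 = 1.74 V.
V_ov = V_GS − V_th = 1.87 − 0.514 = 1.36 V.
Since V_DS = 1.74 V ≥ V_ov = 1.36 V, the device is in saturation.
I_D = ½ k_n V_ov² = 0.5 × 5 × 1.36² = 4.6 mA.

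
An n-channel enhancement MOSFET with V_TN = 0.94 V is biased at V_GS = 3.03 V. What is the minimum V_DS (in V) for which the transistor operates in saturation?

The boundary between triode and saturation is V_DS = V_GS − V_TN = V_ov.
V_ov = 3.03 − 0.94 = 2.09 V.

V_DS,sat = 2.09 V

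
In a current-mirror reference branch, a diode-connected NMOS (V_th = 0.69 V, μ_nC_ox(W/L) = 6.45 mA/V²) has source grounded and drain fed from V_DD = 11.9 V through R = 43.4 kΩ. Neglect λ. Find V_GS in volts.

With gate tied to drain, V_GS = V_DS ≥ V_GS − V_th, so the device is in saturation.
KCL at the drain: ½ k_n (V_GS − V_th)² = (V_DD − V_GS)/R.
Let x = V_GS − 0.69. Then 140 x² + x − 11.21 = 0, giving x = 0.279 V (positive root), so V_GS = 0.969 V.
I_D = (V_DD − V_GS)/R = (11.9 − 0.969) / 43.4 = 0.252 mA.

V_GS = 0.969 V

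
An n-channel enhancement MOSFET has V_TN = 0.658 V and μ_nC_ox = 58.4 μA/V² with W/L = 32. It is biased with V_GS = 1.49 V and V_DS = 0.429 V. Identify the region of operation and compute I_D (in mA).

Triode; I_D = 0.495 mA

k_n = μ_nC_ox · (W/L) = 1.869 mA/V².
V_ov = V_GS − V_TN = 1.49 − 0.658 = 0.832 V.
Since V_DS = 0.429 V < V_ov = 0.832 V, the device is in the triode region.
I_D = k_n [V_ov · V_DS − ½ V_DS²] = 1.869 × [0.832 × 0.429 − 0.5 × 0.429²] = 0.495 mA.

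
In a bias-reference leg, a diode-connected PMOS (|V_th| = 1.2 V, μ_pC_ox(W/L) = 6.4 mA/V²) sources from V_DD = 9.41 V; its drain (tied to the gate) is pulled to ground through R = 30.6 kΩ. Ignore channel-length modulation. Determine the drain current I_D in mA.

I_D = 0.259 mA

With gate tied to drain, V_SG = V_SD ≥ V_SG − |V_th|, so the device is in saturation.
KCL at the drain: ½ k_p (V_SG − |V_th|)² = (V_DD − V_SG)/R.
Let x = V_SG − 1.2. Then 97.9 x² + x − 8.21 = 0, giving x = 0.284 V (positive root), so V_SG = 1.48 V.
I_D = (V_DD − V_SG)/R = (9.41 − 1.48) / 30.6 = 0.259 mA.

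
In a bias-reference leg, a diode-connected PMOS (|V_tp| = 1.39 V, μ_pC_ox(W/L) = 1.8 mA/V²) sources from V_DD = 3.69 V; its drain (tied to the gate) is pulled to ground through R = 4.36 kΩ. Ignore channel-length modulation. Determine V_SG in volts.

With gate tied to drain, V_SG = V_SD ≥ V_SG − |V_tp|, so the device is in saturation.
KCL at the drain: ½ k_p (V_SG − |V_tp|)² = (V_DD − V_SG)/R.
Let x = V_SG − 1.39. Then 3.92 x² + x − 2.3 = 0, giving x = 0.649 V (positive root), so V_SG = 2.04 V.
I_D = (V_DD − V_SG)/R = (3.69 − 2.04) / 4.36 = 0.379 mA.

V_SG = 2.04 V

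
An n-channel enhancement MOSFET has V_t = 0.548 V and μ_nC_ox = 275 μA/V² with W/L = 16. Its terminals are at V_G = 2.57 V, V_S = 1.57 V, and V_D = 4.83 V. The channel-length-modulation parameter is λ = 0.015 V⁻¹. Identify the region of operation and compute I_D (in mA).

V_GS = V_G − V_S = 2.57 − 1.57 = 1 V; V_DS = V_D − V_S = 4.83 − 1.57 = 3.26 V.
k_n = μ_nC_ox · (W/L) = 4.4 mA/V².
V_ov = V_GS − V_t = 1 − 0.548 = 0.452 V.
Since V_DS = 3.26 V ≥ V_ov = 0.452 V, the device is in saturation.
I_D = ½ k_n V_ov² (1 + λ V_DS) = 0.5 × 4.4 × 0.452² × (1 + 0.015 × 3.26) = 0.471 mA.

Saturation; I_D = 0.471 mA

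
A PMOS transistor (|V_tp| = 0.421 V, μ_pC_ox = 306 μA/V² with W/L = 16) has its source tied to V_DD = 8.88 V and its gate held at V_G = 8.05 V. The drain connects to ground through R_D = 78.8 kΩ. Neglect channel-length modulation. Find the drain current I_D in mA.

V_SG = V_DD − V_G = 8.88 − 8.05 = 0.83 V, so V_ov = 0.83 − 0.421 = 0.409 V.
k_p = μ_pC_ox · (W/L) = 4.896 mA/V².
Assume saturation: I_D = ½ k_p V_ov² = 0.5 × 4.896 × 0.409² = 0.41 mA, giving V_SD = V_DD − I_D R_D = 8.88 − 0.41 × 78.8 = -23.4 V.
But -23.4 V < V_ov = 0.409 V, so the device is actually in triode.
In triode I_D = k_p[V_ov V_SD − ½ V_SD²] and I_D = (V_DD − V_SD)/R_D. Equating: 193 V_SD² − 158.8 V_SD + 8.88 = 0, giving V_SD = 0.0603 V (the root below V_ov).
I_D = (8.88 − 0.0603) / 78.8 = 0.112 mA.

I_D = 0.112 mA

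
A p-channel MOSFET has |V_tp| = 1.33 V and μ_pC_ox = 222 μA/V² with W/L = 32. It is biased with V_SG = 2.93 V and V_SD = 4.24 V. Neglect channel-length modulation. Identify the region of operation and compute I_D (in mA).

k_p = μ_pC_ox · (W/L) = 7.104 mA/V².
V_ov = V_SG − |V_tp| = 2.93 − 1.33 = 1.6 V.
Since V_SD = 4.24 V ≥ V_ov = 1.6 V, the device is in saturation.
I_D = ½ k_p V_ov² = 0.5 × 7.104 × 1.6² = 9.09 mA.

Saturation; I_D = 9.09 mA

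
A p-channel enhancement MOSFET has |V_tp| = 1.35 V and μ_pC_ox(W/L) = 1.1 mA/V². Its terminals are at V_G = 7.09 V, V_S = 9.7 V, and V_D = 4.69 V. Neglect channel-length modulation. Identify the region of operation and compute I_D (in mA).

V_SG = V_S − V_G = 9.7 − 7.09 = 2.61 V; V_SD = V_S − V_D = 9.7 − 4.69 = 5.01 V.
V_ov = V_SG − |V_tp| = 2.61 − 1.35 = 1.26 V.
Since V_SD = 5.01 V ≥ V_ov = 1.26 V, the device is in saturation.
I_D = ½ k_p V_ov² = 0.5 × 1.1 × 1.26² = 0.873 mA.

Saturation; I_D = 0.873 mA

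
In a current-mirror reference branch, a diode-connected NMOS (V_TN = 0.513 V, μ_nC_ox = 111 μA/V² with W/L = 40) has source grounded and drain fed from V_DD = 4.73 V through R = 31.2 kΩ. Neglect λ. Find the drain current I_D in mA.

I_D = 0.127 mA

With gate tied to drain, V_GS = V_DS ≥ V_GS − V_TN, so the device is in saturation.
k_n = μ_nC_ox · (W/L) = 4.44 mA/V².
KCL at the drain: ½ k_n (V_GS − V_TN)² = (V_DD − V_GS)/R.
Let x = V_GS − 0.513. Then 69.3 x² + x − 4.217 = 0, giving x = 0.24 V (positive root), so V_GS = 0.753 V.
I_D = (V_DD − V_GS)/R = (4.73 − 0.753) / 31.2 = 0.127 mA.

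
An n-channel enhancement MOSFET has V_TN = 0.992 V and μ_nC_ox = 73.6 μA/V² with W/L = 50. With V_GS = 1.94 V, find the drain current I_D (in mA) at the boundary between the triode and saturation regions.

I_D = 1.65 mA

At the boundary V_DS = V_ov = V_GS − V_TN = 1.94 − 0.992 = 0.948 V.
k_n = μ_nC_ox · (W/L) = 3.68 mA/V².
I_D = ½ k_n V_ov² = 0.5 × 3.68 × 0.948² = 1.65 mA.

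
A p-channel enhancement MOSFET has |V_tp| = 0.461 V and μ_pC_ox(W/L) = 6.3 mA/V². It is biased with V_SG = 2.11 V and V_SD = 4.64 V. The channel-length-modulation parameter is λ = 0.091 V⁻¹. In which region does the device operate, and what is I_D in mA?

Saturation; I_D = 12.2 mA

V_ov = V_SG − |V_tp| = 2.11 − 0.461 = 1.65 V.
Since V_SD = 4.64 V ≥ V_ov = 1.65 V, the device is in saturation.
I_D = ½ k_p V_ov² (1 + λ V_SD) = 0.5 × 6.3 × 1.65² × (1 + 0.091 × 4.64) = 12.2 mA.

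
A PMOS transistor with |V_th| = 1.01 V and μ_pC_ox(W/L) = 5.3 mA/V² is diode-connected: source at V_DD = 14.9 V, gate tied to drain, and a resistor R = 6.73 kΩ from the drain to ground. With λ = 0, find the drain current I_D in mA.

With gate tied to drain, V_SG = V_SD ≥ V_SG − |V_th|, so the device is in saturation.
KCL at the drain: ½ k_p (V_SG − |V_th|)² = (V_DD − V_SG)/R.
Let x = V_SG − 1.01. Then 17.8 x² + x − 13.89 = 0, giving x = 0.855 V (positive root), so V_SG = 1.86 V.
I_D = (V_DD − V_SG)/R = (14.9 − 1.86) / 6.73 = 1.94 mA.

I_D = 1.94 mA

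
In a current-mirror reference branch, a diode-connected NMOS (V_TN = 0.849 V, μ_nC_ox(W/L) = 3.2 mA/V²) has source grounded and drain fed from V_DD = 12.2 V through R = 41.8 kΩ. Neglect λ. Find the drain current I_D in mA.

With gate tied to drain, V_GS = V_DS ≥ V_GS − V_TN, so the device is in saturation.
KCL at the drain: ½ k_n (V_GS − V_TN)² = (V_DD − V_GS)/R.
Let x = V_GS − 0.849. Then 66.9 x² + x − 11.35 = 0, giving x = 0.405 V (positive root), so V_GS = 1.25 V.
I_D = (V_DD − V_GS)/R = (12.2 − 1.25) / 41.8 = 0.262 mA.

I_D = 0.262 mA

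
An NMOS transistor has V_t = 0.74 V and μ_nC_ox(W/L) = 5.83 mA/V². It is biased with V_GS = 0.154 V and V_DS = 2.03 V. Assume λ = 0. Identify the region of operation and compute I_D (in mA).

Cutoff; I_D = 0 mA

V_GS = 0.154 V < V_t = 0.74 V, so the transistor is in cutoff.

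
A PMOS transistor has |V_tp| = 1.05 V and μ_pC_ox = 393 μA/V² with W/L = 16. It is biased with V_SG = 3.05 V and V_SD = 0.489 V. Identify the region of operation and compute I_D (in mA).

Triode; I_D = 5.40 mA

k_p = μ_pC_ox · (W/L) = 6.288 mA/V².
V_ov = V_SG − |V_tp| = 3.05 − 1.05 = 2 V.
Since V_SD = 0.489 V < V_ov = 2 V, the device is in the triode region.
I_D = k_p [V_ov · V_SD − ½ V_SD²] = 6.288 × [2 × 0.489 − 0.5 × 0.489²] = 5.4 mA.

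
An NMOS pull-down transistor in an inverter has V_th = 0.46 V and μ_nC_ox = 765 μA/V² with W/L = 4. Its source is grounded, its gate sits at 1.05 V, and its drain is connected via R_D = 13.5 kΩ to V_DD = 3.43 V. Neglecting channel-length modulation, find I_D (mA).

I_D = 0.243 mA

V_GS = V_G = 1.05 V, so V_ov = 1.05 − 0.46 = 0.59 V.
k_n = μ_nC_ox · (W/L) = 3.06 mA/V².
Assume saturation: I_D = ½ k_n V_ov² = 0.5 × 3.06 × 0.59² = 0.533 mA, giving V_DS = V_DD − I_D R_D = 3.43 − 0.533 × 13.5 = -3.76 V.
But -3.76 V < V_ov = 0.59 V, so the device is actually in triode.
In triode I_D = k_n[V_ov V_DS − ½ V_DS²] and I_D = (V_DD − V_DS)/R_D. Equating: 20.7 V_DS² − 25.37 V_DS + 3.43 = 0, giving V_DS = 0.155 V (the root below V_ov).
I_D = (3.43 − 0.155) / 13.5 = 0.243 mA.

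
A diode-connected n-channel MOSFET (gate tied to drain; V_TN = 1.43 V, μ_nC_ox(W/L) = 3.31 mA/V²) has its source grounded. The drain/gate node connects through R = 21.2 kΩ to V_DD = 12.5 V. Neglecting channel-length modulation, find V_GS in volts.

V_GS = 1.98 V

With gate tied to drain, V_GS = V_DS ≥ V_GS − V_TN, so the device is in saturation.
KCL at the drain: ½ k_n (V_GS − V_TN)² = (V_DD − V_GS)/R.
Let x = V_GS − 1.43. Then 35.1 x² + x − 11.07 = 0, giving x = 0.548 V (positive root), so V_GS = 1.98 V.
I_D = (V_DD − V_GS)/R = (12.5 − 1.98) / 21.2 = 0.496 mA.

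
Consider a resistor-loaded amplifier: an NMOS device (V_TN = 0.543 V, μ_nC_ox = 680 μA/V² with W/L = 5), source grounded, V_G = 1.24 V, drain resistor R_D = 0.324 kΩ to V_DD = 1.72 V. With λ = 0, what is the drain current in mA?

I_D = 0.826 mA

V_GS = V_G = 1.24 V, so V_ov = 1.24 − 0.543 = 0.697 V.
k_n = μ_nC_ox · (W/L) = 3.4 mA/V².
Assume saturation: I_D = ½ k_n V_ov² = 0.5 × 3.4 × 0.697² = 0.826 mA, giving V_DS = V_DD − I_D R_D = 1.72 − 0.826 × 0.324 = 1.45 V.
V_DS = 1.45 V ≥ V_ov = 0.697 V, confirming saturation.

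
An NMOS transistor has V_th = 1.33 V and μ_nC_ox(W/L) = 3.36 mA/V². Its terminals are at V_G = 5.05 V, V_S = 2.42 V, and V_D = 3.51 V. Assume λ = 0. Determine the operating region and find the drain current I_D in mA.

V_GS = V_G − V_S = 5.05 − 2.42 = 2.63 V; V_DS = V_D − V_S = 3.51 − 2.42 = 1.09 V.
V_ov = V_GS − V_th = 2.63 − 1.33 = 1.3 V.
Since V_DS = 1.09 V < V_ov = 1.3 V, the device is in the triode region.
I_D = k_n [V_ov · V_DS − ½ V_DS²] = 3.36 × [1.3 × 1.09 − 0.5 × 1.09²] = 2.77 mA.

Triode; I_D = 2.77 mA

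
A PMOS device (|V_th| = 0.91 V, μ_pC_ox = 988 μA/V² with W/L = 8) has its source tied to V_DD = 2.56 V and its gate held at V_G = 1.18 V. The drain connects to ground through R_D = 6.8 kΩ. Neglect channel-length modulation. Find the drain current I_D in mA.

V_SG = V_DD − V_G = 2.56 − 1.18 = 1.38 V, so V_ov = 1.38 − 0.91 = 0.47 V.
k_p = μ_pC_ox · (W/L) = 7.904 mA/V².
Assume saturation: I_D = ½ k_p V_ov² = 0.5 × 7.904 × 0.47² = 0.873 mA, giving V_SD = V_DD − I_D R_D = 2.56 − 0.873 × 6.8 = -3.38 V.
But -3.38 V < V_ov = 0.47 V, so the device is actually in triode.
In triode I_D = k_p[V_ov V_SD − ½ V_SD²] and I_D = (V_DD − V_SD)/R_D. Equating: 26.9 V_SD² − 26.26 V_SD + 2.56 = 0, giving V_SD = 0.11 V (the root below V_ov).
I_D = (2.56 − 0.11) / 6.8 = 0.36 mA.

I_D = 0.360 mA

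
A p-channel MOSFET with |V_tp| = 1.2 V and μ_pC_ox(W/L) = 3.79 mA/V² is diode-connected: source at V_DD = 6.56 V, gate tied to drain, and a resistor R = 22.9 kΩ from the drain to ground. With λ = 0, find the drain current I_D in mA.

With gate tied to drain, V_SG = V_SD ≥ V_SG − |V_tp|, so the device is in saturation.
KCL at the drain: ½ k_p (V_SG − |V_tp|)² = (V_DD − V_SG)/R.
Let x = V_SG − 1.2. Then 43.4 x² + x − 5.36 = 0, giving x = 0.34 V (positive root), so V_SG = 1.54 V.
I_D = (V_DD − V_SG)/R = (6.56 − 1.54) / 22.9 = 0.219 mA.

I_D = 0.219 mA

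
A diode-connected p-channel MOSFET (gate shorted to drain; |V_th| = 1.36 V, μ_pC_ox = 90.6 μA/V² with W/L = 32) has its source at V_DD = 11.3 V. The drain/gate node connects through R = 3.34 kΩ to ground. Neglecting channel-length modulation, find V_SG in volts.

With gate tied to drain, V_SG = V_SD ≥ V_SG − |V_th|, so the device is in saturation.
k_p = μ_pC_ox · (W/L) = 2.899 mA/V².
KCL at the drain: ½ k_p (V_SG − |V_th|)² = (V_DD − V_SG)/R.
Let x = V_SG − 1.36. Then 4.84 x² + x − 9.94 = 0, giving x = 1.33 V (positive root), so V_SG = 2.69 V.
I_D = (V_DD − V_SG)/R = (11.3 − 2.69) / 3.34 = 2.58 mA.

V_SG = 2.69 V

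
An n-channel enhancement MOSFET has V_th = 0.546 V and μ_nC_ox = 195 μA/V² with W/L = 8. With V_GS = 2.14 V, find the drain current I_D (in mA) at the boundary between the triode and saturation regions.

I_D = 1.98 mA

At the boundary V_DS = V_ov = V_GS − V_th = 2.14 − 0.546 = 1.59 V.
k_n = μ_nC_ox · (W/L) = 1.56 mA/V².
I_D = ½ k_n V_ov² = 0.5 × 1.56 × 1.59² = 1.98 mA.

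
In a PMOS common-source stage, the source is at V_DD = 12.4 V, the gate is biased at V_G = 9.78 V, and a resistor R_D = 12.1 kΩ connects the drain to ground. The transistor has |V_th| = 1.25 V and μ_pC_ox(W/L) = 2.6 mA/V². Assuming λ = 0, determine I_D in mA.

V_SG = V_DD − V_G = 12.4 − 9.78 = 2.62 V, so V_ov = 2.62 − 1.25 = 1.37 V.
Assume saturation: I_D = ½ k_p V_ov² = 0.5 × 2.6 × 1.37² = 2.44 mA, giving V_SD = V_DD − I_D R_D = 12.4 − 2.44 × 12.1 = -17.1 V.
But -17.1 V < V_ov = 1.37 V, so the device is actually in triode.
In triode I_D = k_p[V_ov V_SD − ½ V_SD²] and I_D = (V_DD − V_SD)/R_D. Equating: 15.7 V_SD² − 44.1 V_SD + 12.4 = 0, giving V_SD = 0.317 V (the root below V_ov).
I_D = (12.4 − 0.317) / 12.1 = 0.999 mA.

I_D = 0.999 mA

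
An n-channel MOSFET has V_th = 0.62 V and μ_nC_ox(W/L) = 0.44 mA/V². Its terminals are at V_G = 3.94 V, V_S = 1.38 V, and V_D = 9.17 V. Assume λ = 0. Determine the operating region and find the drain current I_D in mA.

Saturation; I_D = 0.828 mA

V_GS = V_G − V_S = 3.94 − 1.38 = 2.56 V; V_DS = V_D − V_S = 9.17 − 1.38 = 7.79 V.
V_ov = V_GS − V_th = 2.56 − 0.62 = 1.94 V.
Since V_DS = 7.79 V ≥ V_ov = 1.94 V, the device is in saturation.
I_D = ½ k_n V_ov² = 0.5 × 0.44 × 1.94² = 0.828 mA.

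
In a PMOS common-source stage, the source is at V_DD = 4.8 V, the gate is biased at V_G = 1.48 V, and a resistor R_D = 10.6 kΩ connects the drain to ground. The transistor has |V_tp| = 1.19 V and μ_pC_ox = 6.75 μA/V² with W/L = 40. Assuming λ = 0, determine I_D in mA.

V_SG = V_DD − V_G = 4.8 − 1.48 = 3.32 V, so V_ov = 3.32 − 1.19 = 2.13 V.
k_p = μ_pC_ox · (W/L) = 0.27 mA/V².
Assume saturation: I_D = ½ k_p V_ov² = 0.5 × 0.27 × 2.13² = 0.612 mA, giving V_SD = V_DD − I_D R_D = 4.8 − 0.612 × 10.6 = -1.69 V.
But -1.69 V < V_ov = 2.13 V, so the device is actually in triode.
In triode I_D = k_p[V_ov V_SD − ½ V_SD²] and I_D = (V_DD − V_SD)/R_D. Equating: 1.43 V_SD² − 7.096 V_SD + 4.8 = 0, giving V_SD = 0.808 V (the root below V_ov).
I_D = (4.8 − 0.808) / 10.6 = 0.377 mA.

I_D = 0.377 mA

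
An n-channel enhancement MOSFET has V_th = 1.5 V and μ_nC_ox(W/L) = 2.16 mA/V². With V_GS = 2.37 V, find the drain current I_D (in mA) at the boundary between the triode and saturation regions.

At the boundary V_DS = V_ov = V_GS − V_th = 2.37 − 1.5 = 0.87 V.
I_D = ½ k_n V_ov² = 0.5 × 2.16 × 0.87² = 0.817 mA.

I_D = 0.817 mA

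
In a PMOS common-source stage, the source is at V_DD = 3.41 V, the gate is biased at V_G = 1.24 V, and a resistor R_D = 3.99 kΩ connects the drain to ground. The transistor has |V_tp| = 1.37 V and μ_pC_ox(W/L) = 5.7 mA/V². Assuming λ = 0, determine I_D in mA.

I_D = 0.804 mA

V_SG = V_DD − V_G = 3.41 − 1.24 = 2.17 V, so V_ov = 2.17 − 1.37 = 0.8 V.
Assume saturation: I_D = ½ k_p V_ov² = 0.5 × 5.7 × 0.8² = 1.82 mA, giving V_SD = V_DD − I_D R_D = 3.41 − 1.82 × 3.99 = -3.87 V.
But -3.87 V < V_ov = 0.8 V, so the device is actually in triode.
In triode I_D = k_p[V_ov V_SD − ½ V_SD²] and I_D = (V_DD − V_SD)/R_D. Equating: 11.4 V_SD² − 19.19 V_SD + 3.41 = 0, giving V_SD = 0.202 V (the root below V_ov).
I_D = (3.41 − 0.202) / 3.99 = 0.804 mA.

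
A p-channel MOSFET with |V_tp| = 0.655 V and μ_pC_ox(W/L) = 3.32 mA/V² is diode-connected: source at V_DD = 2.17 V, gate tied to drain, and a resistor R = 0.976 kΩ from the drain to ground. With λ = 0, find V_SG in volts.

V_SG = 1.36 V

With gate tied to drain, V_SG = V_SD ≥ V_SG − |V_tp|, so the device is in saturation.
KCL at the drain: ½ k_p (V_SG − |V_tp|)² = (V_DD − V_SG)/R.
Let x = V_SG − 0.655. Then 1.62 x² + x − 1.515 = 0, giving x = 0.706 V (positive root), so V_SG = 1.36 V.
I_D = (V_DD − V_SG)/R = (2.17 − 1.36) / 0.976 = 0.828 mA.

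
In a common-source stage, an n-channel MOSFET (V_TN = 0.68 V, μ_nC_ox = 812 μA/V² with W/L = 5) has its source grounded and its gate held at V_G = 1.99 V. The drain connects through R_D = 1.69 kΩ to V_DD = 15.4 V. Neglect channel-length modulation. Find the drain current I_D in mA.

V_GS = V_G = 1.99 V, so V_ov = 1.99 − 0.68 = 1.31 V.
k_n = μ_nC_ox · (W/L) = 4.06 mA/V².
Assume saturation: I_D = ½ k_n V_ov² = 0.5 × 4.06 × 1.31² = 3.48 mA, giving V_DS = V_DD − I_D R_D = 15.4 − 3.48 × 1.69 = 9.51 V.
V_DS = 9.51 V ≥ V_ov = 1.31 V, confirming saturation.

I_D = 3.48 mA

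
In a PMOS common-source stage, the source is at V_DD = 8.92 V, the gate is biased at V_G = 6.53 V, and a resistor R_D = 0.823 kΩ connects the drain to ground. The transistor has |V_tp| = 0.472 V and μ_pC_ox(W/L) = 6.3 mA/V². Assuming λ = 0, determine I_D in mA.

V_SG = V_DD − V_G = 8.92 − 6.53 = 2.39 V, so V_ov = 2.39 − 0.472 = 1.92 V.
Assume saturation: I_D = ½ k_p V_ov² = 0.5 × 6.3 × 1.92² = 11.6 mA, giving V_SD = V_DD − I_D R_D = 8.92 − 11.6 × 0.823 = -0.617 V.
But -0.617 V < V_ov = 1.92 V, so the device is actually in triode.
In triode I_D = k_p[V_ov V_SD − ½ V_SD²] and I_D = (V_DD − V_SD)/R_D. Equating: 2.59 V_SD² − 10.94 V_SD + 8.92 = 0, giving V_SD = 1.1 V (the root below V_ov).
I_D = (8.92 − 1.1) / 0.823 = 9.5 mA.

I_D = 9.50 mA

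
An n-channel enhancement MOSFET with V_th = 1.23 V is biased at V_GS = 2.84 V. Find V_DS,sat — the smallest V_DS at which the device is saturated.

V_DS,sat = 1.61 V

The boundary between triode and saturation is V_DS = V_GS − V_th = V_ov.
V_ov = 2.84 − 1.23 = 1.61 V.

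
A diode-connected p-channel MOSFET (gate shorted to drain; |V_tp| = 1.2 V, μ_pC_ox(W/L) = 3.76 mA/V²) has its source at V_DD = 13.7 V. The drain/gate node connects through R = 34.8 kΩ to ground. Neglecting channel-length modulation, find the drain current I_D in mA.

With gate tied to drain, V_SG = V_SD ≥ V_SG − |V_tp|, so the device is in saturation.
KCL at the drain: ½ k_p (V_SG − |V_tp|)² = (V_DD − V_SG)/R.
Let x = V_SG − 1.2. Then 65.4 x² + x − 12.5 = 0, giving x = 0.43 V (positive root), so V_SG = 1.63 V.
I_D = (V_DD − V_SG)/R = (13.7 − 1.63) / 34.8 = 0.347 mA.

I_D = 0.347 mA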